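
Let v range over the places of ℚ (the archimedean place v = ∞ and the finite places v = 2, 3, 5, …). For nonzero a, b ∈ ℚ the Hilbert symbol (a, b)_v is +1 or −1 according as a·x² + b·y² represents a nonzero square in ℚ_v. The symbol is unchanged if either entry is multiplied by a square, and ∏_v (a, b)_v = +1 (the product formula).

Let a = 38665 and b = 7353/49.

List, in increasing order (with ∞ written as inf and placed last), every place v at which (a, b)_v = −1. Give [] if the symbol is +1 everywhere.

Mod squares: a ≡ 38665, b ≡ 817. Check v ∈ {∞, 2, 3, 5, 7, 11, 19, 37, 43}.
v=7: a=7^0·(≡4), b=7^-2·(≡3) mod 7; (4|7)=+1, (3|7)=-1; (−1)^{0·-2·3}·(+1)^-2·(-1)^0 = +1.
v=3: a=3^0·(≡1), b=3^2·(≡1) mod 3; (1|3)=+1, (1|3)=+1; (−1)^{0·2·1}·(+1)^2·(+1)^0 = +1.
v=43: a=43^0·(≡8), b=43^1·(≡7) mod 43; (8|43)=-1, (7|43)=-1; (−1)^{0·1·21}·(-1)^1·(-1)^0 = -1.
v=37: a=37^1·(≡9), b=37^0·(≡30) mod 37; (9|37)=+1, (30|37)=+1; (−1)^{1·0·18}·(+1)^0·(+1)^1 = +1.
v=19: a=19^1·(≡2), b=19^1·(≡11) mod 19; (2|19)=-1, (11|19)=+1; (−1)^{1·1·9}·(-1)^1·(+1)^1 = +1.
v=5: a=5^1·(≡3), b=5^0·(≡2) mod 5; (3|5)=-1, (2|5)=-1; (−1)^{1·0·2}·(-1)^0·(-1)^1 = -1.
v=2: v_2(a)=0, v_2(b)=0; units ≡ 1, 1 (mod 8); ε·ε+αω+βω = 0·0+0·0+0·0 ≡ 0  ⇒  (a,b)_2 = +1.
v=11: a=11^1·(≡6), b=11^0·(≡1) mod 11; (6|11)=-1, (1|11)=+1; (−1)^{1·0·5}·(-1)^0·(+1)^1 = +1.
v=∞: 38665 > 0 and 817 > 0  ⇒  (a,b)_∞ = +1.
|Ram(38665, 817)| = 2, even; anisotropic at {5, 43}.

[5, 43]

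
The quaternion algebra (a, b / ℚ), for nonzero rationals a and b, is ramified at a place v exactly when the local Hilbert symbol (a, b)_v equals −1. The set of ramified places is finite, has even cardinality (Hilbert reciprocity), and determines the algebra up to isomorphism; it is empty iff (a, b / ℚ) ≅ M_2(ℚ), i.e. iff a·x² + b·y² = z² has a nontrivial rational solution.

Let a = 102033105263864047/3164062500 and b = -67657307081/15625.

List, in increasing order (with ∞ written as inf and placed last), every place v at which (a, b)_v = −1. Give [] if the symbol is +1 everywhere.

Mod squares: a ≡ 44863, b ≡ -5681. Check v ∈ {∞, 2, 3, 5, 7, 13, 17, 19, 23, 29}.
v=7: a=7^3·(≡4), b=7^2·(≡6) mod 7; (4|7)=+1, (6|7)=-1; (−1)^{3·2·3}·(+1)^2·(-1)^3 = -1.
v=∞: 44863 > 0 and -5681 < 0  ⇒  (a,b)_∞ = +1.
v=2: v_2(a)=-2, v_2(b)=0; units ≡ 7, 7 (mod 8); ε·ε+αω+βω = 1·1+-2·0+0·0 ≡ 1  ⇒  (a,b)_2 = -1.
v=29: a=29^3·(≡21), b=29^2·(≡10) mod 29; (21|29)=-1, (10|29)=-1; (−1)^{3·2·14}·(-1)^2·(-1)^3 = -1.
v=17: a=17^3·(≡13), b=17^2·(≡7) mod 17; (13|17)=+1, (7|17)=-1; (−1)^{3·2·8}·(+1)^2·(-1)^3 = -1.
v=19: a=19^2·(≡4), b=19^1·(≡16) mod 19; (4|19)=+1, (16|19)=+1; (−1)^{2·1·9}·(+1)^1·(+1)^2 = +1.
v=23: a=23^2·(≡9), b=23^1·(≡18) mod 23; (9|23)=+1, (18|23)=+1; (−1)^{2·1·11}·(+1)^1·(+1)^2 = +1.
v=5: a=5^-10·(≡3), b=5^-6·(≡4) mod 5; (3|5)=-1, (4|5)=+1; (−1)^{-10·-6·2}·(-1)^-6·(+1)^-10 = +1.
v=3: a=3^-4·(≡1), b=3^0·(≡1) mod 3; (1|3)=+1, (1|3)=+1; (−1)^{-4·0·1}·(+1)^0·(+1)^-4 = +1.
v=13: a=13^1·(≡5), b=13^1·(≡2) mod 13; (5|13)=-1, (2|13)=-1; (−1)^{1·1·6}·(-1)^1·(-1)^1 = +1.
|Ram(44863, -5681)| = 4, even; anisotropic at {2, 7, 17, 29}.

[2, 7, 17, 29]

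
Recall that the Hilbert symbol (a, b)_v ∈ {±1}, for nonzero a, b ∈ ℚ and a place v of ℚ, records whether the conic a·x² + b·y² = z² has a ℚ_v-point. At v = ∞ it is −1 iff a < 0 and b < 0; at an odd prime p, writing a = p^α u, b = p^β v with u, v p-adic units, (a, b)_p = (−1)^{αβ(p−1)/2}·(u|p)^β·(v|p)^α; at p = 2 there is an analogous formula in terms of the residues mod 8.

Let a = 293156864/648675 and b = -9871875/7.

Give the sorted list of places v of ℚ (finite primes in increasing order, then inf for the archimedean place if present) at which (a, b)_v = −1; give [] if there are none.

(a, b) ≡ (42, -1365) mod (ℚ^×)²; places V = {2, 3, 5, 7, 11, 13, 31, ∞}.
(a,b)_13: α=2, u≡1; β=1, v≡1 (mod 13); (1|13)=+1, (1|13)=+1; sign (−1)^0·+1^1·+1^2 = +1.
(a,b)_5: α=-2, u≡2; β=5, v≡3 (mod 5); (2|5)=-1, (3|5)=-1; sign (−1)^0·-1^5·-1^-2 = -1.
(a,b)_31: α=-2, u≡22; β=0, v≡24 (mod 31); (22|31)=-1, (24|31)=-1; sign (−1)^0·-1^0·-1^-2 = +1.
(a,b)_11: α=2, u≡9; β=0, v≡6 (mod 11); (9|11)=+1, (6|11)=-1; sign (−1)^0·+1^0·-1^2 = +1.
(a,b)_∞: sgn(42)=+, sgn(-1365)=−, so +1.
(a,b)_7: α=1, u≡6; β=-1, v≡1 (mod 7); (6|7)=-1, (1|7)=+1; sign (−1)^1·-1^-1·+1^1 = +1.
(a,b)_2: α=11, β=0; u≡5, v≡3 (mod 8); ε(u)ε(v)=0·1, αω(v)=11·1, βω(u)=0·1; sum ≡ 1  ⇒  -1.
(a,b)_3: α=-3, u≡2; β=5, v≡1 (mod 3); (2|3)=-1, (1|3)=+1; sign (−1)^1·-1^5·+1^-3 = +1.
Ram(42, -1365) = {2, 5}; no ℚ_2-point on the conic.

[2, 5]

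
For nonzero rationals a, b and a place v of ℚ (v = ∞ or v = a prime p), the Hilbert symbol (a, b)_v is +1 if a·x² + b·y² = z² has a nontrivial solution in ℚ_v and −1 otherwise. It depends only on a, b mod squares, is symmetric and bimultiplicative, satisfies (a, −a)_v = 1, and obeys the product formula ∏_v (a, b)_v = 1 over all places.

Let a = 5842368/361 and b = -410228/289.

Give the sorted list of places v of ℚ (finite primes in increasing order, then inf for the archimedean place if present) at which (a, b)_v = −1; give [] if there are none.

Mod squares: a ≡ 23, b ≡ -2093. Check v ∈ {∞, 2, 3, 7, 13, 17, 19, 23}.
v=23: a=23^1·(≡6), b=23^1·(≡8) mod 23; (6|23)=+1, (8|23)=+1; (−1)^{1·1·11}·(+1)^1·(+1)^1 = -1.
v=2: v_2(a)=6, v_2(b)=2; units ≡ 7, 3 (mod 8); ε·ε+αω+βω = 1·1+6·1+2·0 ≡ 1  ⇒  (a,b)_2 = -1.
v=∞: 23 > 0 and -2093 < 0  ⇒  (a,b)_∞ = +1.
v=19: a=19^-2·(≡1), b=19^0·(≡5) mod 19; (1|19)=+1, (5|19)=+1; (−1)^{-2·0·9}·(+1)^0·(+1)^-2 = +1.
v=17: a=17^0·(≡3), b=17^-2·(≡16) mod 17; (3|17)=-1, (16|17)=+1; (−1)^{0·-2·8}·(-1)^-2·(+1)^0 = +1.
v=13: a=13^0·(≡9), b=13^1·(≡7) mod 13; (9|13)=+1, (7|13)=-1; (−1)^{0·1·6}·(+1)^1·(-1)^0 = +1.
v=7: a=7^2·(≡2), b=7^3·(≡4) mod 7; (2|7)=+1, (4|7)=+1; (−1)^{2·3·3}·(+1)^3·(+1)^2 = +1.
v=3: a=3^4·(≡2), b=3^0·(≡1) mod 3; (2|3)=-1, (1|3)=+1; (−1)^{4·0·1}·(-1)^0·(+1)^4 = +1.
Ram(23, -2093) = {2, 23}; no ℚ_2-point on the conic.

[2, 23]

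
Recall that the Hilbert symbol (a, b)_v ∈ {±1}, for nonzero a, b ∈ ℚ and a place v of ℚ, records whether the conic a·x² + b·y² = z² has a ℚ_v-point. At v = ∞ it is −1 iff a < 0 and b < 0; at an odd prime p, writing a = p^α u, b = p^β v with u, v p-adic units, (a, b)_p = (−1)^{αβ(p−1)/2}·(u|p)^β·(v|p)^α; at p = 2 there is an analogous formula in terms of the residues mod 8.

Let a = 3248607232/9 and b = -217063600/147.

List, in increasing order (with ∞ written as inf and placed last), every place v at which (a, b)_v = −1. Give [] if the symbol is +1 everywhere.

[13, 19]

Mod squares: a ≡ 13, b ≡ -57. Check v ∈ {∞, 2, 3, 5, 7, 13, 19}.
v=7: a=7^0·(≡5), b=7^-2·(≡3) mod 7; (5|7)=-1, (3|7)=-1; (−1)^{0·-2·3}·(-1)^-2·(-1)^0 = +1.
v=13: a=13^3·(≡4), b=13^4·(≡11) mod 13; (4|13)=+1, (11|13)=-1; (−1)^{3·4·6}·(+1)^4·(-1)^3 = -1.
v=3: a=3^-2·(≡1), b=3^-1·(≡2) mod 3; (1|3)=+1, (2|3)=-1; (−1)^{-2·-1·1}·(+1)^-1·(-1)^-2 = +1.
v=2: v_2(a)=12, v_2(b)=4; units ≡ 5, 7 (mod 8); ε·ε+αω+βω = 0·1+12·0+4·1 ≡ 0  ⇒  (a,b)_2 = +1.
v=5: a=5^0·(≡3), b=5^2·(≡3) mod 5; (3|5)=-1, (3|5)=-1; (−1)^{0·2·2}·(-1)^2·(-1)^0 = +1.
v=∞: 13 > 0 and -57 < 0  ⇒  (a,b)_∞ = +1.
v=19: a=19^2·(≡2), b=19^1·(≡16) mod 19; (2|19)=-1, (16|19)=+1; (−1)^{2·1·9}·(-1)^1·(+1)^2 = -1.
Ram(13, -57) = {13, 19}; no ℚ_13-point on the conic.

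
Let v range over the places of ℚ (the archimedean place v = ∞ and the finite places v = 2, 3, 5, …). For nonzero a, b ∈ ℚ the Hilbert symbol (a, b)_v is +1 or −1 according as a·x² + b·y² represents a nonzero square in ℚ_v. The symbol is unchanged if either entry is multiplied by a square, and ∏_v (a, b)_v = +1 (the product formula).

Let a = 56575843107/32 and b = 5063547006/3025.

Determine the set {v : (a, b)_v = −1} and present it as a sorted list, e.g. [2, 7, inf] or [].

Mod squares: a ≡ 22134, b ≡ 3534. Check v ∈ {∞, 2, 3, 5, 7, 11, 17, 19, 31}.
v=31: a=31^1·(≡2), b=31^1·(≡13) mod 31; (2|31)=+1, (13|31)=-1; (−1)^{1·1·15}·(+1)^1·(-1)^1 = +1.
v=2: v_2(a)=-5, v_2(b)=1; units ≡ 3, 7 (mod 8); ε·ε+αω+βω = 1·1+-5·0+1·1 ≡ 0  ⇒  (a,b)_2 = +1.
v=17: a=17^3·(≡3), b=17^0·(≡13) mod 17; (3|17)=-1, (13|17)=+1; (−1)^{3·0·8}·(-1)^0·(+1)^3 = +1.
v=5: a=5^0·(≡1), b=5^-2·(≡1) mod 5; (1|5)=+1, (1|5)=+1; (−1)^{0·-2·2}·(+1)^-2·(+1)^0 = +1.
v=3: a=3^1·(≡1), b=3^5·(≡2) mod 3; (1|3)=+1, (2|3)=-1; (−1)^{1·5·1}·(+1)^5·(-1)^1 = +1.
v=11: a=11^0·(≡8), b=11^-2·(≡4) mod 11; (8|11)=-1, (4|11)=+1; (−1)^{0·-2·5}·(-1)^-2·(+1)^0 = +1.
v=∞: 22134 > 0 and 3534 > 0  ⇒  (a,b)_∞ = +1.
v=19: a=19^2·(≡10), b=19^3·(≡2) mod 19; (10|19)=-1, (2|19)=-1; (−1)^{2·3·9}·(-1)^3·(-1)^2 = -1.
v=7: a=7^3·(≡5), b=7^2·(≡5) mod 7; (5|7)=-1, (5|7)=-1; (−1)^{3·2·3}·(-1)^2·(-1)^3 = -1.
|Ram(22134, 3534)| = 2, even; anisotropic at {7, 19}.

[7, 19]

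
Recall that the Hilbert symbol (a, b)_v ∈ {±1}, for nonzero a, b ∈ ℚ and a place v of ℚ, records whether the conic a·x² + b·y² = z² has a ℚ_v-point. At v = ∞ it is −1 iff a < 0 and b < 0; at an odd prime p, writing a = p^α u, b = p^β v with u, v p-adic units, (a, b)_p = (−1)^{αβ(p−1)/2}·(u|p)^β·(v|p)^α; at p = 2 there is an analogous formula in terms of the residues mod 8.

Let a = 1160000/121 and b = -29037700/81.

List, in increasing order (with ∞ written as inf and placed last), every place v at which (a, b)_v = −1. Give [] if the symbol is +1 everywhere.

[17, 19, 29, 31]

Mod squares: a ≡ 29, b ≡ -290377. Check v ∈ {∞, 2, 3, 5, 11, 17, 19, 29, 31}.
v=3: a=3^0·(≡2), b=3^-4·(≡2) mod 3; (2|3)=-1, (2|3)=-1; (−1)^{0·-4·1}·(-1)^-4·(-1)^0 = +1.
v=17: a=17^0·(≡11), b=17^1·(≡2) mod 17; (11|17)=-1, (2|17)=+1; (−1)^{0·1·8}·(-1)^1·(+1)^0 = -1.
v=∞: 29 > 0 and -290377 < 0  ⇒  (a,b)_∞ = +1.
v=2: v_2(a)=6, v_2(b)=2; units ≡ 5, 7 (mod 8); ε·ε+αω+βω = 0·1+6·0+2·1 ≡ 0  ⇒  (a,b)_2 = +1.
v=29: a=29^1·(≡25), b=29^1·(≡27) mod 29; (25|29)=+1, (27|29)=-1; (−1)^{1·1·14}·(+1)^1·(-1)^1 = -1.
v=19: a=19^0·(≡18), b=19^1·(≡12) mod 19; (18|19)=-1, (12|19)=-1; (−1)^{0·1·9}·(-1)^1·(-1)^0 = -1.
v=11: a=11^-2·(≡6), b=11^0·(≡3) mod 11; (6|11)=-1, (3|11)=+1; (−1)^{-2·0·5}·(-1)^0·(+1)^-2 = +1.
v=31: a=31^0·(≡17), b=31^1·(≡21) mod 31; (17|31)=-1, (21|31)=-1; (−1)^{0·1·15}·(-1)^1·(-1)^0 = -1.
v=5: a=5^4·(≡1), b=5^2·(≡2) mod 5; (1|5)=+1, (2|5)=-1; (−1)^{4·2·2}·(+1)^2·(-1)^4 = +1.
|Ram(29, -290377)| = 4, even; anisotropic at {17, 19, 29, 31}.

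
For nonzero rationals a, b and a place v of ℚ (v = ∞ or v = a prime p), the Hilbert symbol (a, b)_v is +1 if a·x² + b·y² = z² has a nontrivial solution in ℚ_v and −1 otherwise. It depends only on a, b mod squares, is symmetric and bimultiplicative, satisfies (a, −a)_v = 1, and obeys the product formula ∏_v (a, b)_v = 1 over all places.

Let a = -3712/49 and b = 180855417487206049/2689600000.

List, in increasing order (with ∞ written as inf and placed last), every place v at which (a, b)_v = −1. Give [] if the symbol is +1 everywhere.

(a, b) ≡ (-58, 10) mod (ℚ^×)²; places V = {2, 5, 7, 29, 41, 47, 53, ∞}.
(a,b)_29: α=1, u≡11; β=6, v≡14 (mod 29); (11|29)=-1, (14|29)=-1; sign (−1)^0·-1^6·-1^1 = -1.
(a,b)_2: α=7, β=-9; u≡3, v≡5 (mod 8); ε(u)ε(v)=1·0, αω(v)=7·1, βω(u)=-9·1; sum ≡ 0  ⇒  +1.
(a,b)_41: α=0, u≡28; β=-2, v≡37 (mod 41); (28|41)=-1, (37|41)=+1; sign (−1)^0·-1^-2·+1^0 = +1.
(a,b)_∞: sgn(-58)=−, sgn(10)=+, so +1.
(a,b)_5: α=0, u≡2; β=-5, v≡2 (mod 5); (2|5)=-1, (2|5)=-1; sign (−1)^0·-1^-5·-1^0 = -1.
(a,b)_7: α=-2, u≡5; β=2, v≡5 (mod 7); (5|7)=-1, (5|7)=-1; sign (−1)^0·-1^2·-1^-2 = +1.
(a,b)_53: α=0, u≡27; β=2, v≡11 (mod 53); (27|53)=-1, (11|53)=+1; sign (−1)^0·-1^2·+1^0 = +1.
(a,b)_47: α=0, u≡24; β=2, v≡41 (mod 47); (24|47)=+1, (41|47)=-1; sign (−1)^0·+1^2·-1^0 = +1.
Ram(-58, 10) = {5, 29}; no ℚ_5-point on the conic.

[5, 29]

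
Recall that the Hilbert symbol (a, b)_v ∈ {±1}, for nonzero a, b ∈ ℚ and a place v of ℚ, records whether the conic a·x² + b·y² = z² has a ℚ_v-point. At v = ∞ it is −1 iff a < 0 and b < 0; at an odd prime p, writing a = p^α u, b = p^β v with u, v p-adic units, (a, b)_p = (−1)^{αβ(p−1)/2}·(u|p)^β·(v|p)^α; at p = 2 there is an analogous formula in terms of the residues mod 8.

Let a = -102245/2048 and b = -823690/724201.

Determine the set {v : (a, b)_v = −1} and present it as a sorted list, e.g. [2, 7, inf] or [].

[2, inf]

Mod squares: a ≡ -10, b ≡ -10. Check v ∈ {∞, 2, 5, 7, 11, 13, 23, 37, 41}.
v=13: a=13^2·(≡12), b=13^0·(≡12) mod 13; (12|13)=+1, (12|13)=+1; (−1)^{2·0·6}·(+1)^0·(+1)^2 = +1.
v=11: a=11^2·(≡1), b=11^0·(≡9) mod 11; (1|11)=+1, (9|11)=+1; (−1)^{2·0·5}·(+1)^0·(+1)^2 = +1.
v=5: a=5^1·(≡2), b=5^1·(≡2) mod 5; (2|5)=-1, (2|5)=-1; (−1)^{1·1·2}·(-1)^1·(-1)^1 = +1.
v=23: a=23^0·(≡13), b=23^-2·(≡18) mod 23; (13|23)=+1, (18|23)=+1; (−1)^{0·-2·11}·(+1)^-2·(+1)^0 = +1.
v=2: v_2(a)=-11, v_2(b)=1; units ≡ 3, 3 (mod 8); ε·ε+αω+βω = 1·1+-11·1+1·1 ≡ 1  ⇒  (a,b)_2 = -1.
v=7: a=7^0·(≡1), b=7^2·(≡2) mod 7; (1|7)=+1, (2|7)=+1; (−1)^{0·2·3}·(+1)^2·(+1)^0 = +1.
v=∞: -10 < 0 and -10 < 0  ⇒  (a,b)_∞ = -1.
v=41: a=41^0·(≡16), b=41^2·(≡32) mod 41; (16|41)=+1, (32|41)=+1; (−1)^{0·2·20}·(+1)^2·(+1)^0 = +1.
v=37: a=37^0·(≡16), b=37^-2·(≡34) mod 37; (16|37)=+1, (34|37)=+1; (−1)^{0·-2·18}·(+1)^-2·(+1)^0 = +1.
Ram(-10, -10) = {2, ∞}; no ℚ_2-point on the conic.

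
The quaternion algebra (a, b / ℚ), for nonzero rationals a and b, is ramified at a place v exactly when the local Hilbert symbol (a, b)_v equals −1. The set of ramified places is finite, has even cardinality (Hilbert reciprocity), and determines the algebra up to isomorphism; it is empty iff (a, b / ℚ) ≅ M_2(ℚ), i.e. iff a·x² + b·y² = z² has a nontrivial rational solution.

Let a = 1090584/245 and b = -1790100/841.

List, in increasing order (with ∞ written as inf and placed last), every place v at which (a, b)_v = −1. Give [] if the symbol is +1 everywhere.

[11, 13]

(a, b) ≡ (1870, -221) mod (ℚ^×)²; places V = {2, 3, 5, 7, 11, 13, 17, 29, ∞}.
(a,b)_29: α=0, u≡3; β=-2, v≡12 (mod 29); (3|29)=-1, (12|29)=-1; sign (−1)^0·-1^-2·-1^0 = +1.
(a,b)_11: α=1, u≡4; β=0, v≡8 (mod 11); (4|11)=+1, (8|11)=-1; sign (−1)^0·+1^0·-1^1 = -1.
(a,b)_∞: sgn(1870)=+, sgn(-221)=−, so +1.
(a,b)_5: α=-1, u≡1; β=2, v≡1 (mod 5); (1|5)=+1, (1|5)=+1; sign (−1)^0·+1^2·+1^-1 = +1.
(a,b)_3: α=6, u≡1; β=4, v≡1 (mod 3); (1|3)=+1, (1|3)=+1; sign (−1)^0·+1^4·+1^6 = +1.
(a,b)_7: α=-2, u≡1; β=0, v≡3 (mod 7); (1|7)=+1, (3|7)=-1; sign (−1)^0·+1^0·-1^-2 = +1.
(a,b)_2: α=3, β=2; u≡7, v≡3 (mod 8); ε(u)ε(v)=1·1, αω(v)=3·1, βω(u)=2·0; sum ≡ 0  ⇒  +1.
(a,b)_13: α=0, u≡6; β=1, v≡1 (mod 13); (6|13)=-1, (1|13)=+1; sign (−1)^0·-1^1·+1^0 = -1.
(a,b)_17: α=1, u≡4; β=1, v≡4 (mod 17); (4|17)=+1, (4|17)=+1; sign (−1)^0·+1^1·+1^1 = +1.
|Ram(1870, -221)| = 2, even; anisotropic at {11, 13}.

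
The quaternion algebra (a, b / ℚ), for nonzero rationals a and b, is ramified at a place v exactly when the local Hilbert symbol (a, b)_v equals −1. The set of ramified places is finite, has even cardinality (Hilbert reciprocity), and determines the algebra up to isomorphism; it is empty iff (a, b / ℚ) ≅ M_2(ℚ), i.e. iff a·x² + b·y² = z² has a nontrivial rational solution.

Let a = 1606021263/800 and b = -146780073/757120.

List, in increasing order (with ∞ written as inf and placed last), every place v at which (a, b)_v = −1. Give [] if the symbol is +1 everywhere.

Mod squares: a ≡ 14, b ≡ -2310. Check v ∈ {∞, 2, 3, 5, 7, 11, 13, 17, 19, 37}.
v=13: a=13^0·(≡4), b=13^-2·(≡10) mod 13; (4|13)=+1, (10|13)=+1; (−1)^{0·-2·6}·(+1)^-2·(+1)^0 = +1.
v=37: a=37^0·(≡13), b=37^2·(≡16) mod 37; (13|37)=-1, (16|37)=+1; (−1)^{0·2·18}·(-1)^2·(+1)^0 = +1.
v=∞: 14 > 0 and -2310 < 0  ⇒  (a,b)_∞ = +1.
v=3: a=3^8·(≡2), b=3^3·(≡1) mod 3; (2|3)=-1, (1|3)=+1; (−1)^{8·3·1}·(-1)^3·(+1)^8 = -1.
v=5: a=5^-2·(≡4), b=5^-1·(≡3) mod 5; (4|5)=+1, (3|5)=-1; (−1)^{-2·-1·2}·(+1)^-1·(-1)^-2 = +1.
v=17: a=17^2·(≡3), b=17^0·(≡15) mod 17; (3|17)=-1, (15|17)=+1; (−1)^{2·0·8}·(-1)^0·(+1)^2 = +1.
v=2: v_2(a)=-5, v_2(b)=-7; units ≡ 7, 5 (mod 8); ε·ε+αω+βω = 1·0+-5·1+-7·0 ≡ 1  ⇒  (a,b)_2 = -1.
v=11: a=11^2·(≡9), b=11^1·(≡6) mod 11; (9|11)=+1, (6|11)=-1; (−1)^{2·1·5}·(+1)^1·(-1)^2 = +1.
v=19: a=19^0·(≡18), b=19^2·(≡8) mod 19; (18|19)=-1, (8|19)=-1; (−1)^{0·2·9}·(-1)^2·(-1)^0 = +1.
v=7: a=7^1·(≡4), b=7^-1·(≡5) mod 7; (4|7)=+1, (5|7)=-1; (−1)^{1·-1·3}·(+1)^-1·(-1)^1 = +1.
|Ram(14, -2310)| = 2, even; anisotropic at {2, 3}.

[2, 3]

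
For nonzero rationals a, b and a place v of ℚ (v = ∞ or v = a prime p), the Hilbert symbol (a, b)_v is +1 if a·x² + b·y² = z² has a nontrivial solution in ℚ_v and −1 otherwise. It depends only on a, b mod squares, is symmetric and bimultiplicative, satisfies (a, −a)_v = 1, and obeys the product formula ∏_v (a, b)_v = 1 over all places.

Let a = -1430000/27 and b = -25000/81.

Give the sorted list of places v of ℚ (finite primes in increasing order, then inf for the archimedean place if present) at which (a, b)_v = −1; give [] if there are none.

(a, b) ≡ (-429, -10) mod (ℚ^×)²; places V = {2, 3, 5, 11, 13, ∞}.
(a,b)_5: α=4, u≡1; β=5, v≡2 (mod 5); (1|5)=+1, (2|5)=-1; sign (−1)^0·+1^5·-1^4 = +1.
(a,b)_2: α=4, β=3; u≡3, v≡3 (mod 8); ε(u)ε(v)=1·1, αω(v)=4·1, βω(u)=3·1; sum ≡ 0  ⇒  +1.
(a,b)_3: α=-3, u≡1; β=-4, v≡2 (mod 3); (1|3)=+1, (2|3)=-1; sign (−1)^0·+1^-4·-1^-3 = -1.
(a,b)_13: α=1, u≡6; β=0, v≡4 (mod 13); (6|13)=-1, (4|13)=+1; sign (−1)^0·-1^0·+1^1 = +1.
(a,b)_∞: sgn(-429)=−, sgn(-10)=−, so -1.
(a,b)_11: α=1, u≡4; β=0, v≡9 (mod 11); (4|11)=+1, (9|11)=+1; sign (−1)^0·+1^0·+1^1 = +1.
Ram(-429, -10) = {3, ∞}; no ℚ_3-point on the conic.

[3, inf]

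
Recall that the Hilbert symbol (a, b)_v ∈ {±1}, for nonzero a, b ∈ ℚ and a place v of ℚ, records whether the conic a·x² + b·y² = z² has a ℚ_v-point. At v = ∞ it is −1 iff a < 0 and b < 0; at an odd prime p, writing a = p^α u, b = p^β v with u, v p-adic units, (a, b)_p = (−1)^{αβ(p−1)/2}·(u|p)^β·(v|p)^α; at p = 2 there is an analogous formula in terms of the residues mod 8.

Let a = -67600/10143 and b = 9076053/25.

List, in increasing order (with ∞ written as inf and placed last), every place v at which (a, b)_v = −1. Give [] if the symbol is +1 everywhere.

(a, b) ≡ (-23, 17157) mod (ℚ^×)²; places V = {2, 3, 5, 7, 13, 19, 23, 43, ∞}.
(a,b)_13: α=2, u≡1; β=0, v≡1 (mod 13); (1|13)=+1, (1|13)=+1; sign (−1)^0·+1^0·+1^2 = +1.
(a,b)_3: α=-2, u≡1; β=1, v≡1 (mod 3); (1|3)=+1, (1|3)=+1; sign (−1)^0·+1^1·+1^-2 = +1.
(a,b)_19: α=0, u≡12; β=1, v≡14 (mod 19); (12|19)=-1, (14|19)=-1; sign (−1)^0·-1^1·-1^0 = -1.
(a,b)_43: α=0, u≡18; β=1, v≡20 (mod 43); (18|43)=-1, (20|43)=-1; sign (−1)^0·-1^1·-1^0 = -1.
(a,b)_∞: sgn(-23)=−, sgn(17157)=+, so +1.
(a,b)_2: α=4, β=0; u≡1, v≡5 (mod 8); ε(u)ε(v)=0·0, αω(v)=4·1, βω(u)=0·0; sum ≡ 0  ⇒  +1.
(a,b)_5: α=2, u≡2; β=-2, v≡3 (mod 5); (2|5)=-1, (3|5)=-1; sign (−1)^0·-1^-2·-1^2 = +1.
(a,b)_7: α=-2, u≡5; β=1, v≡1 (mod 7); (5|7)=-1, (1|7)=+1; sign (−1)^0·-1^1·+1^-2 = -1.
(a,b)_23: α=-1, u≡5; β=2, v≡11 (mod 23); (5|23)=-1, (11|23)=-1; sign (−1)^0·-1^2·-1^-1 = -1.
Ram(-23, 17157) = {7, 19, 23, 43}; no ℚ_7-point on the conic.

[7, 19, 23, 43]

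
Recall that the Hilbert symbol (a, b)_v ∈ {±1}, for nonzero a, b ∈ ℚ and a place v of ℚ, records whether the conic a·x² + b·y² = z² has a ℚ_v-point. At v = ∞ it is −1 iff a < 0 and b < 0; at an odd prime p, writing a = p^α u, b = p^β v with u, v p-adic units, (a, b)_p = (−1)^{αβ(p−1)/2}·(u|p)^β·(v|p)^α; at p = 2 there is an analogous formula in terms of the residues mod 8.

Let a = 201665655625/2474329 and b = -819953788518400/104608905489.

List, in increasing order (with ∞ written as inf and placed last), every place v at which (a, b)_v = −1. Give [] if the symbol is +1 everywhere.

(a, b) ≡ (18241, -346579) mod (ℚ^×)²; places V = {2, 3, 5, 7, 11, 13, 17, 19, 29, 37, ∞}.
(a,b)_5: α=4, u≡1; β=2, v≡1 (mod 5); (1|5)=+1, (1|5)=+1; sign (−1)^0·+1^2·+1^4 = +1.
(a,b)_19: α=2, u≡1; β=3, v≡2 (mod 19); (1|19)=+1, (2|19)=-1; sign (−1)^0·+1^3·-1^2 = +1.
(a,b)_37: α=1, u≡16; β=1, v≡6 (mod 37); (16|37)=+1, (6|37)=-1; sign (−1)^0·+1^1·-1^1 = -1.
(a,b)_3: α=0, u≡1; β=-10, v≡2 (mod 3); (1|3)=+1, (2|3)=-1; sign (−1)^0·+1^-10·-1^0 = +1.
(a,b)_11: α=-4, u≡4; β=-6, v≡3 (mod 11); (4|11)=+1, (3|11)=+1; sign (−1)^0·+1^-6·+1^-4 = +1.
(a,b)_7: α=2, u≡5; β=0, v≡6 (mod 7); (5|7)=-1, (6|7)=-1; sign (−1)^0·-1^0·-1^2 = +1.
(a,b)_∞: sgn(18241)=+, sgn(-346579)=−, so +1.
(a,b)_2: α=0, β=18; u≡1, v≡5 (mod 8); ε(u)ε(v)=0·0, αω(v)=0·1, βω(u)=18·0; sum ≡ 0  ⇒  +1.
(a,b)_17: α=1, u≡1; β=1, v≡9 (mod 17); (1|17)=+1, (9|17)=+1; sign (−1)^0·+1^1·+1^1 = +1.
(a,b)_29: α=1, u≡13; β=1, v≡18 (mod 29); (13|29)=+1, (18|29)=-1; sign (−1)^0·+1^1·-1^1 = -1.
(a,b)_13: α=-2, u≡6; β=0, v≡1 (mod 13); (6|13)=-1, (1|13)=+1; sign (−1)^0·-1^0·+1^-2 = +1.
Ram(18241, -346579) = {29, 37}; no ℚ_29-point on the conic.

[29, 37]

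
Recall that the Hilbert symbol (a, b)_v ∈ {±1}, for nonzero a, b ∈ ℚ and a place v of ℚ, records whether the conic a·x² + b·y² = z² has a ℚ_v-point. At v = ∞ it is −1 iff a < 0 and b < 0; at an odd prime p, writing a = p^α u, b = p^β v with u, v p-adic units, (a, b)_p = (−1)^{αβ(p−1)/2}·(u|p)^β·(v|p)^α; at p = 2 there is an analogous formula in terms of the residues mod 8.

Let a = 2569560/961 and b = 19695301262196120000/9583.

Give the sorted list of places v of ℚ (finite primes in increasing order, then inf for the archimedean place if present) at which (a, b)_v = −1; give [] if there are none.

Mod squares: a ≡ 13110, b ≡ 771001. Check v ∈ {∞, 2, 3, 5, 7, 11, 17, 19, 23, 31, 37}.
v=11: a=11^0·(≡1), b=11^1·(≡10) mod 11; (1|11)=+1, (10|11)=-1; (−1)^{0·1·5}·(+1)^1·(-1)^0 = +1.
v=37: a=37^0·(≡16), b=37^-2·(≡32) mod 37; (16|37)=+1, (32|37)=-1; (−1)^{0·-2·18}·(+1)^-2·(-1)^0 = +1.
v=2: v_2(a)=3, v_2(b)=6; units ≡ 3, 1 (mod 8); ε·ε+αω+βω = 1·0+3·0+6·1 ≡ 0  ⇒  (a,b)_2 = +1.
v=7: a=7^2·(≡5), b=7^-1·(≡5) mod 7; (5|7)=-1, (5|7)=-1; (−1)^{2·-1·3}·(-1)^-1·(-1)^2 = -1.
v=31: a=31^-2·(≡1), b=31^1·(≡5) mod 31; (1|31)=+1, (5|31)=+1; (−1)^{-2·1·15}·(+1)^1·(+1)^-2 = +1.
v=∞: 13110 > 0 and 771001 > 0  ⇒  (a,b)_∞ = +1.
v=23: a=23^1·(≡12), b=23^2·(≡18) mod 23; (12|23)=+1, (18|23)=+1; (−1)^{1·2·11}·(+1)^2·(+1)^1 = +1.
v=5: a=5^1·(≡2), b=5^4·(≡4) mod 5; (2|5)=-1, (4|5)=+1; (−1)^{1·4·2}·(-1)^4·(+1)^1 = +1.
v=17: a=17^0·(≡3), b=17^3·(≡11) mod 17; (3|17)=-1, (11|17)=-1; (−1)^{0·3·8}·(-1)^3·(-1)^0 = -1.
v=3: a=3^1·(≡2), b=3^4·(≡1) mod 3; (2|3)=-1, (1|3)=+1; (−1)^{1·4·1}·(-1)^4·(+1)^1 = +1.
v=19: a=19^1·(≡5), b=19^3·(≡12) mod 19; (5|19)=+1, (12|19)=-1; (−1)^{1·3·9}·(+1)^3·(-1)^1 = +1.
Ram(13110, 771001) = {7, 17}; no ℚ_7-point on the conic.

[7, 17]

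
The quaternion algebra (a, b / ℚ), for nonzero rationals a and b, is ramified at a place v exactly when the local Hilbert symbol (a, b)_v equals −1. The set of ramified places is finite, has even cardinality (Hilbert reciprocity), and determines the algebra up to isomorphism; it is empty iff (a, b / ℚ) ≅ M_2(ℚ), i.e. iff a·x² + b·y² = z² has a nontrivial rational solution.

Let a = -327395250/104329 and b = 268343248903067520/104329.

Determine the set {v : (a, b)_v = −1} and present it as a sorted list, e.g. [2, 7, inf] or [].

(a, b) ≡ (-8610, 198030) mod (ℚ^×)²; places V = {2, 3, 5, 7, 13, 17, 19, 23, 41, ∞}.
(a,b)_19: α=-2, u≡5; β=-2, v≡3 (mod 19); (5|19)=+1, (3|19)=-1; sign (−1)^0·+1^-2·-1^-2 = +1.
(a,b)_17: α=-2, u≡8; β=-2, v≡6 (mod 17); (8|17)=+1, (6|17)=-1; sign (−1)^0·+1^-2·-1^-2 = +1.
(a,b)_2: α=1, β=7; u≡7, v≡7 (mod 8); ε(u)ε(v)=1·1, αω(v)=1·0, βω(u)=7·0; sum ≡ 1  ⇒  -1.
(a,b)_3: α=3, u≡1; β=3, v≡1 (mod 3); (1|3)=+1, (1|3)=+1; sign (−1)^1·+1^3·+1^3 = -1.
(a,b)_13: α=2, u≡9; β=4, v≡1 (mod 13); (9|13)=+1, (1|13)=+1; sign (−1)^0·+1^4·+1^2 = +1.
(a,b)_∞: sgn(-8610)=−, sgn(198030)=+, so +1.
(a,b)_7: α=1, u≡2; β=3, v≡6 (mod 7); (2|7)=+1, (6|7)=-1; sign (−1)^1·+1^3·-1^1 = +1.
(a,b)_41: α=1, u≡21; β=3, v≡36 (mod 41); (21|41)=+1, (36|41)=+1; sign (−1)^0·+1^3·+1^1 = +1.
(a,b)_23: α=0, u≡21; β=1, v≡13 (mod 23); (21|23)=-1, (13|23)=+1; sign (−1)^0·-1^1·+1^0 = -1.
(a,b)_5: α=3, u≡2; β=1, v≡1 (mod 5); (2|5)=-1, (1|5)=+1; sign (−1)^0·-1^1·+1^3 = -1.
(-8610, 198030 / ℚ) ramifies at {2, 3, 5, 23}: a division algebra.

[2, 3, 5, 23]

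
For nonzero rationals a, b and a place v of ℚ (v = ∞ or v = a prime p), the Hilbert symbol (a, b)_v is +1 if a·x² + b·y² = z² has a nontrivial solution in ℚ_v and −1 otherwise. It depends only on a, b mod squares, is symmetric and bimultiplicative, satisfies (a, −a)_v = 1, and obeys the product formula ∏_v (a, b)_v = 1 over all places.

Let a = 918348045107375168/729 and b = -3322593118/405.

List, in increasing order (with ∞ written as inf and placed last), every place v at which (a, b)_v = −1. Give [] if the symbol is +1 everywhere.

[5, 17]

Mod squares: a ≡ 17, b ≡ -41990. Check v ∈ {∞, 2, 3, 5, 11, 13, 17, 19, 37}.
v=13: a=13^2·(≡12), b=13^1·(≡11) mod 13; (12|13)=+1, (11|13)=-1; (−1)^{2·1·6}·(+1)^1·(-1)^2 = +1.
v=19: a=19^2·(≡11), b=19^1·(≡3) mod 19; (11|19)=+1, (3|19)=-1; (−1)^{2·1·9}·(+1)^1·(-1)^2 = +1.
v=2: v_2(a)=6, v_2(b)=1; units ≡ 1, 5 (mod 8); ε·ε+αω+βω = 0·0+6·1+1·0 ≡ 0  ⇒  (a,b)_2 = +1.
v=11: a=11^2·(≡10), b=11^0·(≡10) mod 11; (10|11)=-1, (10|11)=-1; (−1)^{2·0·5}·(-1)^0·(-1)^2 = +1.
v=∞: 17 > 0 and -41990 < 0  ⇒  (a,b)_∞ = +1.
v=3: a=3^-6·(≡2), b=3^-4·(≡1) mod 3; (2|3)=-1, (1|3)=+1; (−1)^{-6·-4·1}·(-1)^-4·(+1)^-6 = +1.
v=37: a=37^2·(≡2), b=37^2·(≡22) mod 37; (2|37)=-1, (22|37)=-1; (−1)^{2·2·18}·(-1)^2·(-1)^2 = +1.
v=5: a=5^0·(≡2), b=5^-1·(≡2) mod 5; (2|5)=-1, (2|5)=-1; (−1)^{0·-1·2}·(-1)^-1·(-1)^0 = -1.
v=17: a=17^5·(≡9), b=17^3·(≡3) mod 17; (9|17)=+1, (3|17)=-1; (−1)^{5·3·8}·(+1)^3·(-1)^5 = -1.
(17, -41990 / ℚ) ramifies at {5, 17}: a division algebra.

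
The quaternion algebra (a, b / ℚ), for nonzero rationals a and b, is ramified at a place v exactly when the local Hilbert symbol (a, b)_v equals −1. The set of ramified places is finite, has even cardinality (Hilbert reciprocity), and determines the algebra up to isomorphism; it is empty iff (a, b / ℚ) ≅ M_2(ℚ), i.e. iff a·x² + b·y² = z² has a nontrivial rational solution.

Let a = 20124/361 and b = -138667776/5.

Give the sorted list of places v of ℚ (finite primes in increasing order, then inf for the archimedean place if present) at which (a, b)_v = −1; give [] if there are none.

Mod squares: a ≡ 559, b ≡ -2708355. Check v ∈ {∞, 2, 3, 5, 13, 17, 19, 43}.
v=43: a=43^1·(≡25), b=43^1·(≡25) mod 43; (25|43)=+1, (25|43)=+1; (−1)^{1·1·21}·(+1)^1·(+1)^1 = -1.
v=5: a=5^0·(≡4), b=5^-1·(≡4) mod 5; (4|5)=+1, (4|5)=+1; (−1)^{0·-1·2}·(+1)^-1·(+1)^0 = +1.
v=∞: 559 > 0 and -2708355 < 0  ⇒  (a,b)_∞ = +1.
v=17: a=17^0·(≡16), b=17^1·(≡16) mod 17; (16|17)=+1, (16|17)=+1; (−1)^{0·1·8}·(+1)^1·(+1)^0 = +1.
v=19: a=19^-2·(≡3), b=19^1·(≡18) mod 19; (3|19)=-1, (18|19)=-1; (−1)^{-2·1·9}·(-1)^1·(-1)^-2 = -1.
v=2: v_2(a)=2, v_2(b)=8; units ≡ 7, 5 (mod 8); ε·ε+αω+βω = 1·0+2·1+8·0 ≡ 0  ⇒  (a,b)_2 = +1.
v=3: a=3^2·(≡1), b=3^1·(≡2) mod 3; (1|3)=+1, (2|3)=-1; (−1)^{2·1·1}·(+1)^1·(-1)^2 = +1.
v=13: a=13^1·(≡4), b=13^1·(≡12) mod 13; (4|13)=+1, (12|13)=+1; (−1)^{1·1·6}·(+1)^1·(+1)^1 = +1.
Ram(559, -2708355) = {19, 43}; no ℚ_19-point on the conic.

[19, 43]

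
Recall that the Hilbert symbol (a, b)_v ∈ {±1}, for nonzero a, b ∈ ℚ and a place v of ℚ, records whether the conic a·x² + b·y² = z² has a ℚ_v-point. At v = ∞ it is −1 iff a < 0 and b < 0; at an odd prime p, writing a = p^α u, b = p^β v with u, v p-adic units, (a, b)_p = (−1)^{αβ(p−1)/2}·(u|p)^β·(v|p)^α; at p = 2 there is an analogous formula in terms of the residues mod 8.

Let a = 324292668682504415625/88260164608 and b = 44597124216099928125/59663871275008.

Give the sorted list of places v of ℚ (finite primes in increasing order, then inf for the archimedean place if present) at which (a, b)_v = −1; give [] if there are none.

[2, 7, 19, 31]

Mod squares: a ≡ 15295, b ≡ 24955. Check v ∈ {∞, 2, 3, 5, 7, 11, 13, 17, 19, 23, 29, 31}.
v=23: a=23^1·(≡21), b=23^1·(≡2) mod 23; (21|23)=-1, (2|23)=+1; (−1)^{1·1·11}·(-1)^1·(+1)^1 = +1.
v=11: a=11^-4·(≡3), b=11^-4·(≡7) mod 11; (3|11)=+1, (7|11)=-1; (−1)^{-4·-4·5}·(+1)^-4·(-1)^-4 = +1.
v=3: a=3^8·(≡1), b=3^12·(≡1) mod 3; (1|3)=+1, (1|3)=+1; (−1)^{8·12·1}·(+1)^12·(+1)^8 = +1.
v=19: a=19^5·(≡11), b=19^4·(≡2) mod 19; (11|19)=+1, (2|19)=-1; (−1)^{5·4·9}·(+1)^4·(-1)^5 = -1.
v=29: a=29^-2·(≡11), b=29^-2·(≡11) mod 29; (11|29)=-1, (11|29)=-1; (−1)^{-2·-2·14}·(-1)^-2·(-1)^-2 = +1.
v=31: a=31^2·(≡3), b=31^1·(≡15) mod 31; (3|31)=-1, (15|31)=-1; (−1)^{2·1·15}·(-1)^1·(-1)^2 = -1.
v=13: a=13^0·(≡6), b=13^-2·(≡6) mod 13; (6|13)=-1, (6|13)=-1; (−1)^{0·-2·6}·(-1)^-2·(-1)^0 = +1.
v=2: v_2(a)=-10, v_2(b)=-12; units ≡ 7, 3 (mod 8); ε·ε+αω+βω = 1·1+-10·1+-12·0 ≡ 1  ⇒  (a,b)_2 = -1.
v=17: a=17^2·(≡7), b=17^2·(≡13) mod 17; (7|17)=-1, (13|17)=+1; (−1)^{2·2·8}·(-1)^2·(+1)^2 = +1.
v=∞: 15295 > 0 and 24955 > 0  ⇒  (a,b)_∞ = +1.
v=7: a=7^-1·(≡4), b=7^-1·(≡4) mod 7; (4|7)=+1, (4|7)=+1; (−1)^{-1·-1·3}·(+1)^-1·(+1)^-1 = -1.
v=5: a=5^5·(≡1), b=5^5·(≡4) mod 5; (1|5)=+1, (4|5)=+1; (−1)^{5·5·2}·(+1)^5·(+1)^5 = +1.
(15295, 24955 / ℚ) ramifies at {2, 7, 19, 31}: a division algebra.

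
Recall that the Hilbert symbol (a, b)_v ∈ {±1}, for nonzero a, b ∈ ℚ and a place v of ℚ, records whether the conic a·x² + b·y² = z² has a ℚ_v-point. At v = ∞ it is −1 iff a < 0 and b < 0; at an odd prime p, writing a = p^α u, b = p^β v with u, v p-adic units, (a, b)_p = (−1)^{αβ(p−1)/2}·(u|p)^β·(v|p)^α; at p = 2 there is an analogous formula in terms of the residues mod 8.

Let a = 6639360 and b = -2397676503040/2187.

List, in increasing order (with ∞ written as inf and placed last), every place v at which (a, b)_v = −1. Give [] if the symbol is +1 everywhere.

[3, 5, 13, 19]

(a, b) ≡ (25935, -51870) mod (ℚ^×)²; places V = {2, 3, 5, 7, 13, 19, 23, ∞}.
(a,b)_7: α=1, u≡1; β=1, v≡6 (mod 7); (1|7)=+1, (6|7)=-1; sign (−1)^1·+1^1·-1^1 = +1.
(a,b)_13: α=1, u≡2; β=1, v≡12 (mod 13); (2|13)=-1, (12|13)=+1; sign (−1)^0·-1^1·+1^1 = -1.
(a,b)_2: α=8, β=19; u≡7, v≡1 (mod 8); ε(u)ε(v)=1·0, αω(v)=8·0, βω(u)=19·0; sum ≡ 0  ⇒  +1.
(a,b)_23: α=0, u≡19; β=2, v≡16 (mod 23); (19|23)=-1, (16|23)=+1; sign (−1)^0·-1^2·+1^0 = +1.
(a,b)_∞: sgn(25935)=+, sgn(-51870)=−, so +1.
(a,b)_5: α=1, u≡2; β=1, v≡1 (mod 5); (2|5)=-1, (1|5)=+1; sign (−1)^0·-1^1·+1^1 = -1.
(a,b)_19: α=1, u≡11; β=1, v≡16 (mod 19); (11|19)=+1, (16|19)=+1; sign (−1)^1·+1^1·+1^1 = -1.
(a,b)_3: α=1, u≡2; β=-7, v≡2 (mod 3); (2|3)=-1, (2|3)=-1; sign (−1)^1·-1^-7·-1^1 = -1.
Ram(25935, -51870) = {3, 5, 13, 19}; no ℚ_3-point on the conic.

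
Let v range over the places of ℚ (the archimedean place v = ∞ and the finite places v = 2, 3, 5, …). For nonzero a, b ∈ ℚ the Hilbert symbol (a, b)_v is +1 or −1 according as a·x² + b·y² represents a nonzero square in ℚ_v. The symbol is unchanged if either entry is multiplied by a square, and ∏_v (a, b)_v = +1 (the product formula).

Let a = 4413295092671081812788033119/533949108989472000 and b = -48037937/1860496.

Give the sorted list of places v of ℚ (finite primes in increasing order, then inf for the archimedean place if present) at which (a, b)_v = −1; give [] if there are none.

[2, 5, 17, 19]

Mod squares: a ≡ 13780795, b ≡ -17. Check v ∈ {∞, 2, 3, 5, 7, 11, 17, 19, 23, 31, 41, 53}.
v=17: a=17^5·(≡12), b=17^1·(≡4) mod 17; (12|17)=-1, (4|17)=+1; (−1)^{5·1·8}·(-1)^1·(+1)^5 = -1.
v=7: a=7^5·(≡3), b=7^0·(≡4) mod 7; (3|7)=-1, (4|7)=+1; (−1)^{5·0·3}·(-1)^0·(+1)^5 = +1.
v=∞: 13780795 > 0 and -17 < 0  ⇒  (a,b)_∞ = +1.
v=19: a=19^1·(≡10), b=19^0·(≡3) mod 19; (10|19)=-1, (3|19)=-1; (−1)^{1·0·9}·(-1)^0·(-1)^1 = -1.
v=53: a=53^1·(≡3), b=53^0·(≡37) mod 53; (3|53)=-1, (37|53)=+1; (−1)^{1·0·26}·(-1)^0·(+1)^1 = +1.
v=31: a=31^-2·(≡30), b=31^-2·(≡18) mod 31; (30|31)=-1, (18|31)=+1; (−1)^{-2·-2·15}·(-1)^-2·(+1)^-2 = +1.
v=2: v_2(a)=-8, v_2(b)=-4; units ≡ 3, 7 (mod 8); ε·ε+αω+βω = 1·1+-8·0+-4·1 ≡ 1  ⇒  (a,b)_2 = -1.
v=23: a=23^1·(≡20), b=23^0·(≡8) mod 23; (20|23)=-1, (8|23)=+1; (−1)^{1·0·11}·(-1)^0·(+1)^1 = +1.
v=41: a=41^8·(≡33), b=41^4·(≡29) mod 41; (33|41)=+1, (29|41)=-1; (−1)^{8·4·20}·(+1)^4·(-1)^8 = +1.
v=5: a=5^-3·(≡4), b=5^0·(≡3) mod 5; (4|5)=+1, (3|5)=-1; (−1)^{-3·0·2}·(+1)^0·(-1)^-3 = -1.
v=3: a=3^-4·(≡1), b=3^0·(≡1) mod 3; (1|3)=+1, (1|3)=+1; (−1)^{-4·0·1}·(+1)^0·(+1)^-4 = +1.
v=11: a=11^-8·(≡6), b=11^-2·(≡1) mod 11; (6|11)=-1, (1|11)=+1; (−1)^{-8·-2·5}·(-1)^-2·(+1)^-8 = +1.
Ram(13780795, -17) = {2, 5, 17, 19}; no ℚ_2-point on the conic.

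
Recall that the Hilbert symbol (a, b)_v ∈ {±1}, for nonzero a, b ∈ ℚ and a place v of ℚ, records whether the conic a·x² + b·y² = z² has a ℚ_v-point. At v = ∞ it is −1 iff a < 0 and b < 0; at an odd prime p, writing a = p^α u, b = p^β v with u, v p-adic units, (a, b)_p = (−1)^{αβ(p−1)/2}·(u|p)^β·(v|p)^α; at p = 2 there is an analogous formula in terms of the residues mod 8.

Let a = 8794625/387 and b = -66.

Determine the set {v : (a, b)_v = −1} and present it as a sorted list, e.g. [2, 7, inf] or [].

[3, 11, 19, 43]

Mod squares: a ≡ 28595, b ≡ -66. Check v ∈ {∞, 2, 3, 5, 7, 11, 19, 23, 43}.
v=19: a=19^1·(≡5), b=19^0·(≡10) mod 19; (5|19)=+1, (10|19)=-1; (−1)^{1·0·9}·(+1)^0·(-1)^1 = -1.
v=5: a=5^3·(≡1), b=5^0·(≡4) mod 5; (1|5)=+1, (4|5)=+1; (−1)^{3·0·2}·(+1)^0·(+1)^3 = +1.
v=∞: 28595 > 0 and -66 < 0  ⇒  (a,b)_∞ = +1.
v=23: a=23^2·(≡1), b=23^0·(≡3) mod 23; (1|23)=+1, (3|23)=+1; (−1)^{2·0·11}·(+1)^0·(+1)^2 = +1.
v=3: a=3^-2·(≡2), b=3^1·(≡2) mod 3; (2|3)=-1, (2|3)=-1; (−1)^{-2·1·1}·(-1)^1·(-1)^-2 = -1.
v=43: a=43^-1·(≡39), b=43^0·(≡20) mod 43; (39|43)=-1, (20|43)=-1; (−1)^{-1·0·21}·(-1)^0·(-1)^-1 = -1.
v=2: v_2(a)=0, v_2(b)=1; units ≡ 3, 7 (mod 8); ε·ε+αω+βω = 1·1+0·0+1·1 ≡ 0  ⇒  (a,b)_2 = +1.
v=11: a=11^0·(≡2), b=11^1·(≡5) mod 11; (2|11)=-1, (5|11)=+1; (−1)^{0·1·5}·(-1)^1·(+1)^0 = -1.
v=7: a=7^1·(≡4), b=7^0·(≡4) mod 7; (4|7)=+1, (4|7)=+1; (−1)^{1·0·3}·(+1)^0·(+1)^1 = +1.
(28595, -66 / ℚ) ramifies at {3, 11, 19, 43}: a division algebra.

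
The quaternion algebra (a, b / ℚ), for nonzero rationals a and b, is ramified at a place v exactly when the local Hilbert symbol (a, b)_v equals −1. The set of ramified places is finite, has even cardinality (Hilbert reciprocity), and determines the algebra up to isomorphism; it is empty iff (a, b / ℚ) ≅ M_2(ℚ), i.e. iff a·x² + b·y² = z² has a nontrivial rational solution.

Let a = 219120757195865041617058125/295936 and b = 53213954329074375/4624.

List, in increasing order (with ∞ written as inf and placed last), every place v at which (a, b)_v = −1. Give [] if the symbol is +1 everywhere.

Mod squares: a ≡ 20677, b ≡ 2067671. Check v ∈ {∞, 2, 3, 5, 17, 23, 29, 31, 37, 41, 47}.
v=17: a=17^-2·(≡5), b=17^-2·(≡12) mod 17; (5|17)=-1, (12|17)=-1; (−1)^{-2·-2·8}·(-1)^-2·(-1)^-2 = +1.
v=31: a=31^3·(≡10), b=31^2·(≡14) mod 31; (10|31)=+1, (14|31)=+1; (−1)^{3·2·15}·(+1)^2·(+1)^3 = +1.
v=47: a=47^2·(≡35), b=47^1·(≡37) mod 47; (35|47)=-1, (37|47)=+1; (−1)^{2·1·23}·(-1)^1·(+1)^2 = -1.
v=41: a=41^2·(≡12), b=41^1·(≡2) mod 41; (12|41)=-1, (2|41)=+1; (−1)^{2·1·20}·(-1)^1·(+1)^2 = -1.
v=37: a=37^2·(≡20), b=37^1·(≡29) mod 37; (20|37)=-1, (29|37)=-1; (−1)^{2·1·18}·(-1)^1·(-1)^2 = -1.
v=∞: 20677 > 0 and 2067671 > 0  ⇒  (a,b)_∞ = +1.
v=29: a=29^1·(≡14), b=29^1·(≡14) mod 29; (14|29)=-1, (14|29)=-1; (−1)^{1·1·14}·(-1)^1·(-1)^1 = +1.
v=2: v_2(a)=-10, v_2(b)=-4; units ≡ 5, 7 (mod 8); ε·ε+αω+βω = 0·1+-10·0+-4·1 ≡ 0  ⇒  (a,b)_2 = +1.
v=3: a=3^8·(≡1), b=3^4·(≡2) mod 3; (1|3)=+1, (2|3)=-1; (−1)^{8·4·1}·(+1)^4·(-1)^8 = +1.
v=5: a=5^4·(≡3), b=5^4·(≡1) mod 5; (3|5)=-1, (1|5)=+1; (−1)^{4·4·2}·(-1)^4·(+1)^4 = +1.
v=23: a=23^3·(≡2), b=23^2·(≡14) mod 23; (2|23)=+1, (14|23)=-1; (−1)^{3·2·11}·(+1)^2·(-1)^3 = -1.
Ram(20677, 2067671) = {23, 37, 41, 47}; no ℚ_23-point on the conic.

[23, 37, 41, 47]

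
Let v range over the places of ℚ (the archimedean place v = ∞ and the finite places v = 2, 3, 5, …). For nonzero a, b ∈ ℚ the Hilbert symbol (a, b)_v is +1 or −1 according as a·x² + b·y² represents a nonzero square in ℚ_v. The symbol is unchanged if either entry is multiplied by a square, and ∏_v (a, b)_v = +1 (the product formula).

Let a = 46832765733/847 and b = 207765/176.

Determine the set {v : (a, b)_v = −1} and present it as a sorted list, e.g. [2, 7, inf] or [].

Mod squares: a ≡ 91, b ≡ 3135. Check v ∈ {∞, 2, 3, 5, 7, 11, 13, 19}.
v=3: a=3^10·(≡1), b=3^7·(≡1) mod 3; (1|3)=+1, (1|3)=+1; (−1)^{10·7·1}·(+1)^7·(+1)^10 = +1.
v=2: v_2(a)=0, v_2(b)=-4; units ≡ 3, 7 (mod 8); ε·ε+αω+βω = 1·1+0·0+-4·1 ≡ 1  ⇒  (a,b)_2 = -1.
v=5: a=5^0·(≡4), b=5^1·(≡3) mod 5; (4|5)=+1, (3|5)=-1; (−1)^{0·1·2}·(+1)^1·(-1)^0 = +1.
v=19: a=19^2·(≡14), b=19^1·(≡2) mod 19; (14|19)=-1, (2|19)=-1; (−1)^{2·1·9}·(-1)^1·(-1)^2 = -1.
v=11: a=11^-2·(≡4), b=11^-1·(≡6) mod 11; (4|11)=+1, (6|11)=-1; (−1)^{-2·-1·5}·(+1)^-1·(-1)^-2 = +1.
v=13: a=13^3·(≡2), b=13^0·(≡11) mod 13; (2|13)=-1, (11|13)=-1; (−1)^{3·0·6}·(-1)^0·(-1)^3 = -1.
v=7: a=7^-1·(≡6), b=7^0·(≡5) mod 7; (6|7)=-1, (5|7)=-1; (−1)^{-1·0·3}·(-1)^0·(-1)^-1 = -1.
v=∞: 91 > 0 and 3135 > 0  ⇒  (a,b)_∞ = +1.
|Ram(91, 3135)| = 4, even; anisotropic at {2, 7, 13, 19}.

[2, 7, 13, 19]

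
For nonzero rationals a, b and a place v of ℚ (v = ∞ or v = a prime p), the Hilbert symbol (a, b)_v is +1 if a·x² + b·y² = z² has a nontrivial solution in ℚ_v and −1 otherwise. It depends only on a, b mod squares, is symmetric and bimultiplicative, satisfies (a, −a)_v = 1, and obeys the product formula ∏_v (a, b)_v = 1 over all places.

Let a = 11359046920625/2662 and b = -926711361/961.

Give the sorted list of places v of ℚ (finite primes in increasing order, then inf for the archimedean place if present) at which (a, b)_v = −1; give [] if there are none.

[2, 11, 43, 47]

Mod squares: a ≡ 1645094, b ≡ -1271209. Check v ∈ {∞, 2, 3, 5, 11, 17, 29, 31, 37, 43, 47}.
v=3: a=3^0·(≡2), b=3^6·(≡2) mod 3; (2|3)=-1, (2|3)=-1; (−1)^{0·6·1}·(-1)^6·(-1)^0 = +1.
v=37: a=37^1·(≡1), b=37^1·(≡28) mod 37; (1|37)=+1, (28|37)=+1; (−1)^{1·1·18}·(+1)^1·(+1)^1 = +1.
v=17: a=17^2·(≡9), b=17^1·(≡10) mod 17; (9|17)=+1, (10|17)=-1; (−1)^{2·1·8}·(+1)^1·(-1)^2 = +1.
v=5: a=5^4·(≡4), b=5^0·(≡4) mod 5; (4|5)=+1, (4|5)=+1; (−1)^{4·0·2}·(+1)^0·(+1)^4 = +1.
v=11: a=11^-3·(≡4), b=11^0·(≡10) mod 11; (4|11)=+1, (10|11)=-1; (−1)^{-3·0·5}·(+1)^0·(-1)^-3 = -1.
v=29: a=29^2·(≡11), b=29^0·(≡6) mod 29; (11|29)=-1, (6|29)=+1; (−1)^{2·0·14}·(-1)^0·(+1)^2 = +1.
v=43: a=43^1·(≡31), b=43^1·(≡23) mod 43; (31|43)=+1, (23|43)=+1; (−1)^{1·1·21}·(+1)^1·(+1)^1 = -1.
v=2: v_2(a)=-1, v_2(b)=0; units ≡ 3, 7 (mod 8); ε·ε+αω+βω = 1·1+-1·0+0·1 ≡ 1  ⇒  (a,b)_2 = -1.
v=∞: 1645094 > 0 and -1271209 < 0  ⇒  (a,b)_∞ = +1.
v=47: a=47^1·(≡36), b=47^1·(≡42) mod 47; (36|47)=+1, (42|47)=+1; (−1)^{1·1·23}·(+1)^1·(+1)^1 = -1.
v=31: a=31^0·(≡29), b=31^-2·(≡4) mod 31; (29|31)=-1, (4|31)=+1; (−1)^{0·-2·15}·(-1)^-2·(+1)^0 = +1.
(1645094, -1271209 / ℚ) ramifies at {2, 11, 43, 47}: a division algebra.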